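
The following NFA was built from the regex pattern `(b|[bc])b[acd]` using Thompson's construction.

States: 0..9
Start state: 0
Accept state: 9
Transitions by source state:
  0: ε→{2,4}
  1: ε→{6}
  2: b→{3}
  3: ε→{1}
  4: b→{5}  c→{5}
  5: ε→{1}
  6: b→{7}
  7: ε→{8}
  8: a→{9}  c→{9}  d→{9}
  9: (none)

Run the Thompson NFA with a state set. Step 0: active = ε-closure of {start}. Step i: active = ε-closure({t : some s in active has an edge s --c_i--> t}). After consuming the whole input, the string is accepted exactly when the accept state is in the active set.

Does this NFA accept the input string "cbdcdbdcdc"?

Answer: REJECT

Derivation:
start: ε-closure({0}) = {0,2,4}
'c' @ 1: {1,5,6}
'b' @ 2: {7,8}
'd' @ 3: {9}  [accepting]
'c' @ 4: {}  — state set empty
rest 'dbdcdc' ignored (set empty)
final: {}; accept 9 not in set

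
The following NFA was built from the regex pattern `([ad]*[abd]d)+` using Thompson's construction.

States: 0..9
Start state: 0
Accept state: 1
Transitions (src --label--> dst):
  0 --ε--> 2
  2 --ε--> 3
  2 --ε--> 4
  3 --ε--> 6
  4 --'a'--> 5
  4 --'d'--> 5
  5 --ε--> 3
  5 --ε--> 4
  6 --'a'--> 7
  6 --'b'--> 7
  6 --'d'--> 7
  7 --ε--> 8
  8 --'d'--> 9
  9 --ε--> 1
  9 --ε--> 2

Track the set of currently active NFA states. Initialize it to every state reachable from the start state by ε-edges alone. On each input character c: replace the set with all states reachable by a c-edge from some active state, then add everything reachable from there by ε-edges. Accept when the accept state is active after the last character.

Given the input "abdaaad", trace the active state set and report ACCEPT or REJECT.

Answer: ACCEPT

Derivation:
start: ε-closure({0}) = {0,2,3,4,6}
'a' @ 1: {3,4,5,6,7,8}
'b' @ 2: {7,8}
'd' @ 3: {1,2,3,4,6,9}  (accept∈set)
'a' @ 4: {3,4,5,6,7,8}
'a' @ 5: {3,4,5,6,7,8}
'a' @ 6: {3,4,5,6,7,8}
'd' @ 7: {1,2,3,4,5,6,7,8,9}  (accept∈set)
after full input: {1,2,3,4,5,6,7,8,9}  (accept=1 in)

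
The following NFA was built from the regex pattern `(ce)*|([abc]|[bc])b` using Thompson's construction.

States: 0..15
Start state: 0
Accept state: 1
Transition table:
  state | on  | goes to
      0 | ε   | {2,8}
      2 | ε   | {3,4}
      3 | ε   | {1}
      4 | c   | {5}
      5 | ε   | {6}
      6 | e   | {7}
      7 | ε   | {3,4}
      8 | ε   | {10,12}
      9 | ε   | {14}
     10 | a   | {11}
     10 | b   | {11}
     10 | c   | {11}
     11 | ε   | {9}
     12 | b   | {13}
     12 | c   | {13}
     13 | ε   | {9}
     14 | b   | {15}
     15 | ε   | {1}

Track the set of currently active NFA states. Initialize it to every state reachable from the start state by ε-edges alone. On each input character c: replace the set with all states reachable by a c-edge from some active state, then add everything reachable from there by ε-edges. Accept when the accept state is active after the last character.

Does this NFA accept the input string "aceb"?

S₀ = ε-closure({0}) = {0,1,2,3,4,8,10,12}
'a' @ 1: {9,11,14}
'c' @ 2: {}  — state set empty
rest 'eb' ignored (set empty)
end set {} — state 1 not in

Answer: REJECT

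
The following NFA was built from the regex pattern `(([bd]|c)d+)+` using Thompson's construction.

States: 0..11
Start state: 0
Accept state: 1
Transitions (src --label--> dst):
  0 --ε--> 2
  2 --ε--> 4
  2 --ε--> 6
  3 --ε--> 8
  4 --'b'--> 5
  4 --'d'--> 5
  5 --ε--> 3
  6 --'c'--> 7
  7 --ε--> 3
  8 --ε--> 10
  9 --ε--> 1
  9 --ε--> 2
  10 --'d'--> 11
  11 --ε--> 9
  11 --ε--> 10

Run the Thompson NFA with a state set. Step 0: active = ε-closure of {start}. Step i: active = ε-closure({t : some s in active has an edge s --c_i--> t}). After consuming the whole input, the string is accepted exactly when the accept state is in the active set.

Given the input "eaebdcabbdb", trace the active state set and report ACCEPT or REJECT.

start: ε-closure({0}) = {0,2,4,6}
'e' @ 1: {}  — no active states
rest 'aebdcabbdb' ignored (set empty)
after full input: {}  (accept=1 not in)

Answer: REJECT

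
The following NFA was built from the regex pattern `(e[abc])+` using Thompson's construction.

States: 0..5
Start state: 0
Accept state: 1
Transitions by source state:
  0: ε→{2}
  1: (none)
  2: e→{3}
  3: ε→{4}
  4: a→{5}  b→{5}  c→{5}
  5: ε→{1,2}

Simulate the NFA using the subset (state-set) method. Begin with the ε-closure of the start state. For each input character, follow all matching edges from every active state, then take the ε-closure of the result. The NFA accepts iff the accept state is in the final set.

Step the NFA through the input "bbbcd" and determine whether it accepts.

initial (ε-close {0}): {0,2}
'b' @ 1: {}  — no active states
rest 'bbcd' ignored (set empty)
final: {}; accept 1 not in set

Answer: REJECT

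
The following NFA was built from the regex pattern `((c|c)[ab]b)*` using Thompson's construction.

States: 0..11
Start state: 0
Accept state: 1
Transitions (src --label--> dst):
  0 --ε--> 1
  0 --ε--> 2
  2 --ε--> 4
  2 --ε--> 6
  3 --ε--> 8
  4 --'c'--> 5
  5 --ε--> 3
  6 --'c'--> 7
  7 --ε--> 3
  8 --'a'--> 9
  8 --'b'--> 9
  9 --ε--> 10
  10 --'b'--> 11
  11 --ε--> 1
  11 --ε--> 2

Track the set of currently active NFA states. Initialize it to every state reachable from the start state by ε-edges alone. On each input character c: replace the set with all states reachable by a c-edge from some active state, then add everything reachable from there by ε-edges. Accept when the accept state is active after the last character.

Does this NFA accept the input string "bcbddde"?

Answer: REJECT

Derivation:
start: ε-closure({0}) = {0,1,2,4,6}
'b' @ 1: {}  — dead — no transitions
rest 'cbddde' ignored (set empty)
end set {} — state 1 not in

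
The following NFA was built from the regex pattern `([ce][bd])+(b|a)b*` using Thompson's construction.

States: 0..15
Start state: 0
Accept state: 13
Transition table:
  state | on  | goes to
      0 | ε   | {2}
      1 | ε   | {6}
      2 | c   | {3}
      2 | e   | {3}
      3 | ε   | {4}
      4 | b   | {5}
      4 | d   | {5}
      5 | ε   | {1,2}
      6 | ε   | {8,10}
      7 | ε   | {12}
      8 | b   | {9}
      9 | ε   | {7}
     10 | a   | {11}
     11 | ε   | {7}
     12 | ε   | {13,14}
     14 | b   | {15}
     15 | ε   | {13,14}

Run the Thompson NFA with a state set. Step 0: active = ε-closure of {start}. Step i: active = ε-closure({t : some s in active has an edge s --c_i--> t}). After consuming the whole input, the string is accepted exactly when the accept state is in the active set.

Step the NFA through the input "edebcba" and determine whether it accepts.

S₀ = ε-closure({0}) = {0,2}
'e' @ 1: {3,4}
'd' @ 2: {1,2,5,6,8,10}
'e' @ 3: {3,4}
'b' @ 4: {1,2,5,6,8,10}
'c' @ 5: {3,4}
'b' @ 6: {1,2,5,6,8,10}
'a' @ 7: {7,11,12,13,14}  (accept∈set)
after full input: {7,11,12,13,14}  (accept=13 in)

Answer: ACCEPT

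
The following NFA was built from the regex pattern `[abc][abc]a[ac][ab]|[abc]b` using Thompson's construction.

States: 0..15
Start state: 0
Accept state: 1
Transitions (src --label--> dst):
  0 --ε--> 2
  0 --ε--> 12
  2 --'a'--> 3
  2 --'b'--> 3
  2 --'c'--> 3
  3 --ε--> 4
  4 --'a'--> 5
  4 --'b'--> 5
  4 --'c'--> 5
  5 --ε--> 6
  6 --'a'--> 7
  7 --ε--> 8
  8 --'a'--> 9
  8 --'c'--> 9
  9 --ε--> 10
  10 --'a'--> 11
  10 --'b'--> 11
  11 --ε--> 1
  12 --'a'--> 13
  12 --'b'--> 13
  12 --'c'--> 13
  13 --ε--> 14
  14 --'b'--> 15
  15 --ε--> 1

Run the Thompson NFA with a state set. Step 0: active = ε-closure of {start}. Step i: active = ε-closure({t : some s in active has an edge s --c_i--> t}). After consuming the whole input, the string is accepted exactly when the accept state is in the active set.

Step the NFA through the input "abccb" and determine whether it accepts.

start: ε-closure({0}) = {0,2,12}
'a' @ 1: {3,4,13,14}
'b' @ 2: {1,5,6,15}  ✓accept
'c' @ 3: {}  — state set empty
rest 'cb' ignored (set empty)
end set {} — state 1 not in

Answer: REJECT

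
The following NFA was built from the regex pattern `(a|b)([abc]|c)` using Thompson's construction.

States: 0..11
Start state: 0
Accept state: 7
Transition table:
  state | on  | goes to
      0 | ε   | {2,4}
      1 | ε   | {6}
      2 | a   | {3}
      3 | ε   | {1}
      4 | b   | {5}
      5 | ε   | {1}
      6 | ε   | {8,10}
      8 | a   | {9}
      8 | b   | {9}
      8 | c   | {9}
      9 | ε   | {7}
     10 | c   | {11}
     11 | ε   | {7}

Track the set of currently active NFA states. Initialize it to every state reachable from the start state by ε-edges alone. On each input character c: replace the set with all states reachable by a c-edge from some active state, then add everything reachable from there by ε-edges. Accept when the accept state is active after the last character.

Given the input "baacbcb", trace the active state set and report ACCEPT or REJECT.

start: ε-closure({0}) = {0,2,4}
'b' @ 1: {1,5,6,8,10}
'a' @ 2: {7,9}  [accepting]
'a' @ 3: {}  — dead — no transitions
rest 'cbcb' ignored (set empty)
end set {} — state 7 not in

Answer: REJECT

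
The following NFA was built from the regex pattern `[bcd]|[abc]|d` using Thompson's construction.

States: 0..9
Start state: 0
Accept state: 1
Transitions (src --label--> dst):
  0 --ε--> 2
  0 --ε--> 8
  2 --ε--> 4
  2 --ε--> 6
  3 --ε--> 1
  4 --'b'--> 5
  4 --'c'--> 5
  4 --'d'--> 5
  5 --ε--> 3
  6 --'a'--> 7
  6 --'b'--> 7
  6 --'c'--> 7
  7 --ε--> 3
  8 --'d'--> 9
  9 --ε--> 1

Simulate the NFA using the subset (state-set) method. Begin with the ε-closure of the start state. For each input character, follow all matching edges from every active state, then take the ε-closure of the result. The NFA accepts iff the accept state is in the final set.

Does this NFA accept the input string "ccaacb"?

Answer: REJECT

Trace:
S₀ = ε-closure({0}) = {0,2,4,6,8}
'c' @ 1: {1,3,5,7}  (accept∈set)
'c' @ 2: {}  — dead — no transitions
rest 'aacb' ignored (set empty)
final: {}; accept 1 not in set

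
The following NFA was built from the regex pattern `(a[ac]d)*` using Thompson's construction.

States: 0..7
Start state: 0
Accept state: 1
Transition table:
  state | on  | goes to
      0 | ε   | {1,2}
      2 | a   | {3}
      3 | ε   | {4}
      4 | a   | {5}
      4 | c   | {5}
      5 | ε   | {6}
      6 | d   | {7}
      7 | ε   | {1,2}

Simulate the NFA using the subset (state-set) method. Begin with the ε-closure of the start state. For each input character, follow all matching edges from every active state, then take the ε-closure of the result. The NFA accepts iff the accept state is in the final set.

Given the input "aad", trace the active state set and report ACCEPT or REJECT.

Answer: ACCEPT

Derivation:
start: ε-closure({0}) = {0,1,2}
'a' @ 1: {3,4}
'a' @ 2: {5,6}
'd' @ 3: {1,2,7}  [accepting]
end set {1,2,7} — state 1 in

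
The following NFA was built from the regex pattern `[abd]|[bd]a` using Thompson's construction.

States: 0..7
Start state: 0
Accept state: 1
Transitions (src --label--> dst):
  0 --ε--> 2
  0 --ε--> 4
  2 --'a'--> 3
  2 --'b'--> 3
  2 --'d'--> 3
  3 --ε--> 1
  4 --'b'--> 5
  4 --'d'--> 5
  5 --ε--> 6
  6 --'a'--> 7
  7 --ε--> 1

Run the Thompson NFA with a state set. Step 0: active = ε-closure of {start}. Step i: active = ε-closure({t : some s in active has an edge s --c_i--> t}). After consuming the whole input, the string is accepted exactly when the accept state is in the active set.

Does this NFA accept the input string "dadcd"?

S₀ = ε-closure({0}) = {0,2,4}
'd' @ 1: {1,3,5,6}  [accepting]
'a' @ 2: {1,7}  [accepting]
'd' @ 3: {}  — state set empty
rest 'cd' ignored (set empty)
after full input: {}  (accept=1 not in)

Answer: REJECT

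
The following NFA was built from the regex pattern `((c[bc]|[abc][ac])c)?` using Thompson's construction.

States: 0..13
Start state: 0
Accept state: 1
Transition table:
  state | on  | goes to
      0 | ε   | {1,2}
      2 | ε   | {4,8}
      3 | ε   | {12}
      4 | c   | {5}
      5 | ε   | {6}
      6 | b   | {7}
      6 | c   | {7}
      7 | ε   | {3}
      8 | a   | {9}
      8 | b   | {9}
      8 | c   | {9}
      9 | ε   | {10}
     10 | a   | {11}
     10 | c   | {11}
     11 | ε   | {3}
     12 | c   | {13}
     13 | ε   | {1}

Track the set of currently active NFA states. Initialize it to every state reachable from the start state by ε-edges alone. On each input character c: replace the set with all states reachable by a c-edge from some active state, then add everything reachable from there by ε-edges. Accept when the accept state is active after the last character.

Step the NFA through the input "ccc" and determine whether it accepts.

S₀ = ε-closure({0}) = {0,1,2,4,8}
'c' @ 1: {5,6,9,10}
'c' @ 2: {3,7,11,12}
'c' @ 3: {1,13}  ✓accept
after full input: {1,13}  (accept=1 in)

Answer: ACCEPT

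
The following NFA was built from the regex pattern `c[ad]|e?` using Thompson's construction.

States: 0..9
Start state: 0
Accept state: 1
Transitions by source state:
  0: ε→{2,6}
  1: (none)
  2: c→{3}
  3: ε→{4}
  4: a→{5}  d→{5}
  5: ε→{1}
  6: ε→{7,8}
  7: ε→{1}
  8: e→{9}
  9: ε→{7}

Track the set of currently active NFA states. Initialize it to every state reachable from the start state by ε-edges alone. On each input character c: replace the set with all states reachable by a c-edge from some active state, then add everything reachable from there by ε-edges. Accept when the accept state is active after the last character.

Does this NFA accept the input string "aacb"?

Answer: REJECT

Derivation:
S₀ = ε-closure({0}) = {0,1,2,6,7,8}
'a' @ 1: {}  — dead — no transitions
rest 'acb' ignored (set empty)
after full input: {}  (accept=1 not in)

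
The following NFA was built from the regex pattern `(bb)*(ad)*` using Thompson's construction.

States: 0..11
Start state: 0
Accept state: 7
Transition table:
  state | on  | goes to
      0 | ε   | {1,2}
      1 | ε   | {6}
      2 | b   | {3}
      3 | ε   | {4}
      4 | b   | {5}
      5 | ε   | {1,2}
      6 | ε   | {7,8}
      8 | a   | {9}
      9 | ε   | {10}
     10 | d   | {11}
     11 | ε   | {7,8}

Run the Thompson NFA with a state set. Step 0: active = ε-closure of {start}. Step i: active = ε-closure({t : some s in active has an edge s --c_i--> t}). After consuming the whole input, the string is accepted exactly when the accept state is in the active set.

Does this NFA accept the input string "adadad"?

Answer: ACCEPT

Steps:
initial (ε-close {0}): {0,1,2,6,7,8}
'a' @ 1: {9,10}
'd' @ 2: {7,8,11}  [accepting]
'a' @ 3: {9,10}
'd' @ 4: {7,8,11}  [accepting]
'a' @ 5: {9,10}
'd' @ 6: {7,8,11}  [accepting]
end set {7,8,11} — state 7 in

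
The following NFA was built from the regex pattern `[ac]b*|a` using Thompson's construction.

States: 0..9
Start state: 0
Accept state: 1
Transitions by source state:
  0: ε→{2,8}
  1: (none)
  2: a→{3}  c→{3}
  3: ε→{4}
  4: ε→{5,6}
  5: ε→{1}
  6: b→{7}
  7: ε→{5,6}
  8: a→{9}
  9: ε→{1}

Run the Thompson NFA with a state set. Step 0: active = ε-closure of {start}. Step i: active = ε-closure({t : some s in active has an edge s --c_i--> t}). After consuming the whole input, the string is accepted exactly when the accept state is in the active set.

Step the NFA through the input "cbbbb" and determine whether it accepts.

initial (ε-close {0}): {0,2,8}
'c' @ 1: {1,3,4,5,6}  (accept∈set)
'b' @ 2: {1,5,6,7}  (accept∈set)
'b' @ 3: {1,5,6,7}  (accept∈set)
'b' @ 4: {1,5,6,7}  (accept∈set)
'b' @ 5: {1,5,6,7}  (accept∈set)
end set {1,5,6,7} — state 1 in

Answer: ACCEPT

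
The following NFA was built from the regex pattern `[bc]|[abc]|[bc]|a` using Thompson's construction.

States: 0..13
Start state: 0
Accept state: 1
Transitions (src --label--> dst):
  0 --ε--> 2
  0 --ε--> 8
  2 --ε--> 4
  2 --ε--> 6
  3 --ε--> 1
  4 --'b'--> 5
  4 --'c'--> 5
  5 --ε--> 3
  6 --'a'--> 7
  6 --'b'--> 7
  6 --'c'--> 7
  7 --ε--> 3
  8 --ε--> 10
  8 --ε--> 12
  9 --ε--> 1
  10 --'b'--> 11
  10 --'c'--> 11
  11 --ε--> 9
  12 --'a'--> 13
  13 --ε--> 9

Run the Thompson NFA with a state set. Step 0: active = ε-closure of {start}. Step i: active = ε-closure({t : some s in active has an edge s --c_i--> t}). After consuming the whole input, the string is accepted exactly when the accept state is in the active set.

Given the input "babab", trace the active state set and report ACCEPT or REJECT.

Answer: REJECT

Steps:
initial (ε-close {0}): {0,2,4,6,8,10,12}
'b' @ 1: {1,3,5,7,9,11}  ✓accept
'a' @ 2: {}  — no active states
rest 'bab' ignored (set empty)
final: {}; accept 1 not in set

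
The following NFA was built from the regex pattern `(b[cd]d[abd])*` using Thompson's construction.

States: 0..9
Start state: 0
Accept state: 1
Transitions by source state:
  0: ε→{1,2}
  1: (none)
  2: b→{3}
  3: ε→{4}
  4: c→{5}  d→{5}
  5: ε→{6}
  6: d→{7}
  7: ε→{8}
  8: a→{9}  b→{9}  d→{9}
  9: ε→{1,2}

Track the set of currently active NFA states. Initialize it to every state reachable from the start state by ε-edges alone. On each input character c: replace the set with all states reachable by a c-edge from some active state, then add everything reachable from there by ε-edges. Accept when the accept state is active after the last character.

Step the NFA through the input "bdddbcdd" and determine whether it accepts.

Answer: ACCEPT

Derivation:
initial (ε-close {0}): {0,1,2}
'b' @ 1: {3,4}
'd' @ 2: {5,6}
'd' @ 3: {7,8}
'd' @ 4: {1,2,9}  [accepting]
'b' @ 5: {3,4}
'c' @ 6: {5,6}
'd' @ 7: {7,8}
'd' @ 8: {1,2,9}  [accepting]
final: {1,2,9}; accept 1 in set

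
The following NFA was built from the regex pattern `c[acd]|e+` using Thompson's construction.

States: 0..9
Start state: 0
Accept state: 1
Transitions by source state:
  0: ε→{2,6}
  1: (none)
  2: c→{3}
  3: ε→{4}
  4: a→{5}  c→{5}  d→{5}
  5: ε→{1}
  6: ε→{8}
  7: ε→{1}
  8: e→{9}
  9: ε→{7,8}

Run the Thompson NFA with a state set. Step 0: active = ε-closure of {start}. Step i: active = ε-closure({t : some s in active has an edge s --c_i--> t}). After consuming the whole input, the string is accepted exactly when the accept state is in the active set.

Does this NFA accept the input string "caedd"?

Answer: REJECT

Trace:
S₀ = ε-closure({0}) = {0,2,6,8}
'c' @ 1: {3,4}
'a' @ 2: {1,5}  (accept∈set)
'e' @ 3: {}  — state set empty
rest 'dd' ignored (set empty)
end set {} — state 1 not in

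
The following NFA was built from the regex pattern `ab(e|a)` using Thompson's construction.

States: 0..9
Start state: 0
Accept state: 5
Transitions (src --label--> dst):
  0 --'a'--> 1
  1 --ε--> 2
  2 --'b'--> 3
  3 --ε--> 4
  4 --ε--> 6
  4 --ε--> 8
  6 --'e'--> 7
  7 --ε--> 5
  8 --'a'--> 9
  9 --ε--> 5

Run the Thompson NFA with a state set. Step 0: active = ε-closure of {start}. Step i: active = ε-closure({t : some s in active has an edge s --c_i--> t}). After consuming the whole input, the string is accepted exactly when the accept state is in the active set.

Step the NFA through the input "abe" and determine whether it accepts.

Answer: ACCEPT

Derivation:
initial (ε-close {0}): {0}
'a' @ 1: {1,2}
'b' @ 2: {3,4,6,8}
'e' @ 3: {5,7}  [accepting]
end set {5,7} — state 5 in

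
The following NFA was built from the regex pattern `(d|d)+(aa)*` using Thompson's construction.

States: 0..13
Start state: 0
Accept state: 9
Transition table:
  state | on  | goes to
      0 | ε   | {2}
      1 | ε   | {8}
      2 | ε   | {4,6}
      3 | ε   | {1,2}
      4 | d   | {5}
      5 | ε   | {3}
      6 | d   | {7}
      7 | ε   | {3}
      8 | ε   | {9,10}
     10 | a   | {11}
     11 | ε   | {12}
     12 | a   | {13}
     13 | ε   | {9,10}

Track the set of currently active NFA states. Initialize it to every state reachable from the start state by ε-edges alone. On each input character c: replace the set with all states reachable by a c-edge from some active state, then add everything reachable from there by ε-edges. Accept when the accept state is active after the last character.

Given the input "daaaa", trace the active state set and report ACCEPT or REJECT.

S₀ = ε-closure({0}) = {0,2,4,6}
'd' @ 1: {1,2,3,4,5,6,7,8,9,10}  ✓accept
'a' @ 2: {11,12}
'a' @ 3: {9,10,13}  ✓accept
'a' @ 4: {11,12}
'a' @ 5: {9,10,13}  ✓accept
final: {9,10,13}; accept 9 in set

Answer: ACCEPT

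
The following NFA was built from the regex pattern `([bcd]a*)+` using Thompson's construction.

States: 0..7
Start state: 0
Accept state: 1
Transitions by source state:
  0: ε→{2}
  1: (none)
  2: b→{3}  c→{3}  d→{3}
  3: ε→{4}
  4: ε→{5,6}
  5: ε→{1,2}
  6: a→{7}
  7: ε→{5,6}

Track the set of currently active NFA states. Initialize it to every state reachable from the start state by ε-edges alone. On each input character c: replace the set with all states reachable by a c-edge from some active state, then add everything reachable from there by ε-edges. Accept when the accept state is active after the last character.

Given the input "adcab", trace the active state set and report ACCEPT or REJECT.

Answer: REJECT

Steps:
start: ε-closure({0}) = {0,2}
'a' @ 1: {}  — no active states
rest 'dcab' ignored (set empty)
after full input: {}  (accept=1 not in)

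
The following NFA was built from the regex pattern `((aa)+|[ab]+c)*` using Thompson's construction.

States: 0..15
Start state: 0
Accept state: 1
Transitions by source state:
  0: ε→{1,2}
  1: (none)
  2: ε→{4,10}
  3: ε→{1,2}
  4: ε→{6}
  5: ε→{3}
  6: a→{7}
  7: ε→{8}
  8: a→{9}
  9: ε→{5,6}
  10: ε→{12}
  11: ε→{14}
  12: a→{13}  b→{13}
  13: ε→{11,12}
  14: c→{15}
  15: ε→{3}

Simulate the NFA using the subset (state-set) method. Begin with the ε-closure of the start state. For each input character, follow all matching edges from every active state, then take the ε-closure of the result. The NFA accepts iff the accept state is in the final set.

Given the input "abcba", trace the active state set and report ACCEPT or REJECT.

S₀ = ε-closure({0}) = {0,1,2,4,6,10,12}
'a' @ 1: {7,8,11,12,13,14}
'b' @ 2: {11,12,13,14}
'c' @ 3: {1,2,3,4,6,10,12,15}  (accept∈set)
'b' @ 4: {11,12,13,14}
'a' @ 5: {11,12,13,14}
final: {11,12,13,14}; accept 1 not in set

Answer: REJECT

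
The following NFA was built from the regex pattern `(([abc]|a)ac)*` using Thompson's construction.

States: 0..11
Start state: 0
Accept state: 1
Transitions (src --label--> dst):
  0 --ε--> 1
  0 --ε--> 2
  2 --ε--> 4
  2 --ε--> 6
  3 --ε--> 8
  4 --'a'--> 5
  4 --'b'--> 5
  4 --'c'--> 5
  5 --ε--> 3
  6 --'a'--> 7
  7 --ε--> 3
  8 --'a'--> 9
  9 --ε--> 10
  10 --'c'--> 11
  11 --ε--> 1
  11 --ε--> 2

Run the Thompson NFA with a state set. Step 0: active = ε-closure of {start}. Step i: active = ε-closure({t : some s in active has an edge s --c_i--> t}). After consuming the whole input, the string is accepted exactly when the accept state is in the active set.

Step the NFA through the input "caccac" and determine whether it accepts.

start: ε-closure({0}) = {0,1,2,4,6}
'c' @ 1: {3,5,8}
'a' @ 2: {9,10}
'c' @ 3: {1,2,4,6,11}  [accepting]
'c' @ 4: {3,5,8}
'a' @ 5: {9,10}
'c' @ 6: {1,2,4,6,11}  [accepting]
after full input: {1,2,4,6,11}  (accept=1 in)

Answer: ACCEPT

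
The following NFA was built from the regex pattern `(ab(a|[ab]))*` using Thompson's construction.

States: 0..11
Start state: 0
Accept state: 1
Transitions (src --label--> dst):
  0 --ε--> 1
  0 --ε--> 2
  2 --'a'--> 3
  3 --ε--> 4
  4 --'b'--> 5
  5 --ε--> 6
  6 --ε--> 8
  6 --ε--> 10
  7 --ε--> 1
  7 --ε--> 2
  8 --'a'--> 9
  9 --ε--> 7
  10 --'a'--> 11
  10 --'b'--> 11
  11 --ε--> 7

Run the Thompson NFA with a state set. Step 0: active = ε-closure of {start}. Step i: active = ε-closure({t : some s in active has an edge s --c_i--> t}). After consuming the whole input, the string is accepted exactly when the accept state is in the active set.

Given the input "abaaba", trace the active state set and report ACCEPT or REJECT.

Answer: ACCEPT

Derivation:
S₀ = ε-closure({0}) = {0,1,2}
'a' @ 1: {3,4}
'b' @ 2: {5,6,8,10}
'a' @ 3: {1,2,7,9,11}  ✓accept
'a' @ 4: {3,4}
'b' @ 5: {5,6,8,10}
'a' @ 6: {1,2,7,9,11}  ✓accept
after full input: {1,2,7,9,11}  (accept=1 in)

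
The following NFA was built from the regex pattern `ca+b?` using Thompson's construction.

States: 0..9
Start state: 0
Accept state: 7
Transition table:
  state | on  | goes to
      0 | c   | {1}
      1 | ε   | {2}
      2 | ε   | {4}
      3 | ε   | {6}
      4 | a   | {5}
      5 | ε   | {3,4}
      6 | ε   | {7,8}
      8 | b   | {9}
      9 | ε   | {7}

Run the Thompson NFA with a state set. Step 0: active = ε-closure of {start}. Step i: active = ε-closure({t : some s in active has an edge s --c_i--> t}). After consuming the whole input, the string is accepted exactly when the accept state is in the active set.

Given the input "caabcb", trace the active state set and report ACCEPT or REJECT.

Answer: REJECT

Trace:
S₀ = ε-closure({0}) = {0}
'c' @ 1: {1,2,4}
'a' @ 2: {3,4,5,6,7,8}  [accepting]
'a' @ 3: {3,4,5,6,7,8}  [accepting]
'b' @ 4: {7,9}  [accepting]
'c' @ 5: {}  — dead — no transitions
rest 'b' ignored (set empty)
end set {} — state 7 not in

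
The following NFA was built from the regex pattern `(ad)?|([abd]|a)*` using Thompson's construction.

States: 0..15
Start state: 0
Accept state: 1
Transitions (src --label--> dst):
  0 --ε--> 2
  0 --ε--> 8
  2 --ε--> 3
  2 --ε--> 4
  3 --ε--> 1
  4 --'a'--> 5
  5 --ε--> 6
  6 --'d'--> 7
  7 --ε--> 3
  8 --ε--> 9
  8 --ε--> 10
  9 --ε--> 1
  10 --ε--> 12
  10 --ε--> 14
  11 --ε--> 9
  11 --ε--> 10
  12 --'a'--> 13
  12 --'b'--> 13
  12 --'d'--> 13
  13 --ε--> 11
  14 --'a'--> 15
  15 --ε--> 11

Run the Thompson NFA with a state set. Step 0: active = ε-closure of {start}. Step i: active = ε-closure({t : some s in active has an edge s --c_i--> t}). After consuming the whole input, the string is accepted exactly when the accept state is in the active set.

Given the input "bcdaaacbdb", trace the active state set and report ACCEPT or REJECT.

initial (ε-close {0}): {0,1,2,3,4,8,9,10,12,14}
'b' @ 1: {1,9,10,11,12,13,14}  ✓accept
'c' @ 2: {}  — no active states
rest 'daaacbdb' ignored (set empty)
end set {} — state 1 not in

Answer: REJECT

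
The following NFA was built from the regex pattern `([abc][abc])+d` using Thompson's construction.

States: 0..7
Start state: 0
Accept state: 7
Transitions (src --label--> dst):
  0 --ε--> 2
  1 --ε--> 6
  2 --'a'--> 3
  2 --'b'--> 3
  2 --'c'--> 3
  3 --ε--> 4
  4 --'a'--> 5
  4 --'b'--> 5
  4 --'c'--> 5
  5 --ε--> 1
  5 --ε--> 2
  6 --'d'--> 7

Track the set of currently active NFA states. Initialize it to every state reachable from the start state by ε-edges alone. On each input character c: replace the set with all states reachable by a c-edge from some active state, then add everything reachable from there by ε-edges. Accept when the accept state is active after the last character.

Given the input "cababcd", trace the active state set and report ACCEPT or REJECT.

start: ε-closure({0}) = {0,2}
'c' @ 1: {3,4}
'a' @ 2: {1,2,5,6}
'b' @ 3: {3,4}
'a' @ 4: {1,2,5,6}
'b' @ 5: {3,4}
'c' @ 6: {1,2,5,6}
'd' @ 7: {7}  (accept∈set)
final: {7}; accept 7 in set

Answer: ACCEPT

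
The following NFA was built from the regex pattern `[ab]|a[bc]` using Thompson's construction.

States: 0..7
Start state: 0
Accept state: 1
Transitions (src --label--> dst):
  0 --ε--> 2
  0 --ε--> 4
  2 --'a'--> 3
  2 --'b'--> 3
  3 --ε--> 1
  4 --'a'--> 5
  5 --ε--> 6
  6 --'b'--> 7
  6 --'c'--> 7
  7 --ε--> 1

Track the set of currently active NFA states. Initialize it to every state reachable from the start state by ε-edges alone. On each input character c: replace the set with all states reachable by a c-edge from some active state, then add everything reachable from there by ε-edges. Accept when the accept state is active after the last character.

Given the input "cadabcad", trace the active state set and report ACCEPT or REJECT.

start: ε-closure({0}) = {0,2,4}
'c' @ 1: {}  — no active states
rest 'adabcad' ignored (set empty)
after full input: {}  (accept=1 not in)

Answer: REJECT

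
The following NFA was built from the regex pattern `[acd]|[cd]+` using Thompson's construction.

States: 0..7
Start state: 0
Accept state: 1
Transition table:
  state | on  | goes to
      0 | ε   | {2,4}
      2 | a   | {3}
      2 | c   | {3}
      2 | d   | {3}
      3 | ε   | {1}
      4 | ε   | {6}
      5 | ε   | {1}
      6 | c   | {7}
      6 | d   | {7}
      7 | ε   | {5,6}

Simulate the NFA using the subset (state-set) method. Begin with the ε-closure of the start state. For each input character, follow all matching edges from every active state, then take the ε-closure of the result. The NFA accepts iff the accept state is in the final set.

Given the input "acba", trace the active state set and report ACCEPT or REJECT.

initial (ε-close {0}): {0,2,4,6}
'a' @ 1: {1,3}  [accepting]
'c' @ 2: {}  — state set empty
rest 'ba' ignored (set empty)
end set {} — state 1 not in

Answer: REJECT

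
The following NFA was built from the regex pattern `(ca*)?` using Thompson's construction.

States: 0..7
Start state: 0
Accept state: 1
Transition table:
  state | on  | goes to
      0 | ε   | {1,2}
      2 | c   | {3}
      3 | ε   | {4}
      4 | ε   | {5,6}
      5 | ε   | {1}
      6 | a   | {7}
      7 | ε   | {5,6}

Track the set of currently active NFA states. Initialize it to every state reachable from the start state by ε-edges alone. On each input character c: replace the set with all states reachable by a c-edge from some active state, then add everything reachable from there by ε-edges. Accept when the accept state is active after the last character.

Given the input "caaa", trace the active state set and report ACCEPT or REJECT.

initial (ε-close {0}): {0,1,2}
'c' @ 1: {1,3,4,5,6}  [accepting]
'a' @ 2: {1,5,6,7}  [accepting]
'a' @ 3: {1,5,6,7}  [accepting]
'a' @ 4: {1,5,6,7}  [accepting]
after full input: {1,5,6,7}  (accept=1 in)

Answer: ACCEPT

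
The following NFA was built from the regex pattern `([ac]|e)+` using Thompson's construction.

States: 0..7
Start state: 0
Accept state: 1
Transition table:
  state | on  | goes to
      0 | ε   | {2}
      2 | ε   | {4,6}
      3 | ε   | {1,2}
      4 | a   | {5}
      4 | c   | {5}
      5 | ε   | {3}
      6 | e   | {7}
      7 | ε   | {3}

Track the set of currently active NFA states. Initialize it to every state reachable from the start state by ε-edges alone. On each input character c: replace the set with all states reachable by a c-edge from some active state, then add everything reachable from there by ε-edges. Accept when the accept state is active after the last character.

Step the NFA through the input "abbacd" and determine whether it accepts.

Answer: REJECT

Steps:
S₀ = ε-closure({0}) = {0,2,4,6}
'a' @ 1: {1,2,3,4,5,6}  ✓accept
'b' @ 2: {}  — no active states
rest 'bacd' ignored (set empty)
end set {} — state 1 not in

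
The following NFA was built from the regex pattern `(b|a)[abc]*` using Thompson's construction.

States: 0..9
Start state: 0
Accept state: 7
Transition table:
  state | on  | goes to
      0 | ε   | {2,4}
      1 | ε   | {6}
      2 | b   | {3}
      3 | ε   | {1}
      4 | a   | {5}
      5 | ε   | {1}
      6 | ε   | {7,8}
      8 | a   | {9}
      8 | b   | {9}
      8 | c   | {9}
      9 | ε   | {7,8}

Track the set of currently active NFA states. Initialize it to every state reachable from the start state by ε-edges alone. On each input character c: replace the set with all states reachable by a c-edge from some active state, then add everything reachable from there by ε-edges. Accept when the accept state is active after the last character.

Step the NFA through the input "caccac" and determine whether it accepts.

start: ε-closure({0}) = {0,2,4}
'c' @ 1: {}  — state set empty
rest 'accac' ignored (set empty)
final: {}; accept 7 not in set

Answer: REJECT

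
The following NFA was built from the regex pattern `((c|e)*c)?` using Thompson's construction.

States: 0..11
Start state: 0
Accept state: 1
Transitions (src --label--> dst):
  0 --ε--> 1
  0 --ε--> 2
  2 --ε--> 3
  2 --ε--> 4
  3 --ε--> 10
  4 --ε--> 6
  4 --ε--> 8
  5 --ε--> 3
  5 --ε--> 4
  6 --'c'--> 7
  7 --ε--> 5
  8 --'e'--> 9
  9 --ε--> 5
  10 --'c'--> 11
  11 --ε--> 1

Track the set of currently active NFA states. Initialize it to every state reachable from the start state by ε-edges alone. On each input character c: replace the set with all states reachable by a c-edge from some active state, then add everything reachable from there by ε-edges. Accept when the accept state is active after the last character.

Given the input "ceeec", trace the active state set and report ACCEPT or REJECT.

initial (ε-close {0}): {0,1,2,3,4,6,8,10}
'c' @ 1: {1,3,4,5,6,7,8,10,11}  (accept∈set)
'e' @ 2: {3,4,5,6,8,9,10}
'e' @ 3: {3,4,5,6,8,9,10}
'e' @ 4: {3,4,5,6,8,9,10}
'c' @ 5: {1,3,4,5,6,7,8,10,11}  (accept∈set)
after full input: {1,3,4,5,6,7,8,10,11}  (accept=1 in)

Answer: ACCEPT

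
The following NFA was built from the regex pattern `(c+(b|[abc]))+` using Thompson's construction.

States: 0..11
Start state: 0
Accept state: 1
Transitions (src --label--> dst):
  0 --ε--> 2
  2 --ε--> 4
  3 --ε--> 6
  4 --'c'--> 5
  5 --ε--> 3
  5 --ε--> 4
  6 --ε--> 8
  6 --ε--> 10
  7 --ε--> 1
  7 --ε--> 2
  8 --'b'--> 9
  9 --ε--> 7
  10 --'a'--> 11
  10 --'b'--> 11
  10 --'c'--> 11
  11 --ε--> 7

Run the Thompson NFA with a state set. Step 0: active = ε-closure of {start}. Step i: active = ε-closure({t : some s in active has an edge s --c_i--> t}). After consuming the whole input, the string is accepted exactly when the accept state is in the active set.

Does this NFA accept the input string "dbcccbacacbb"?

Answer: REJECT

Trace:
initial (ε-close {0}): {0,2,4}
'd' @ 1: {}  — dead — no transitions
rest 'bcccbacacbb' ignored (set empty)
after full input: {}  (accept=1 not in)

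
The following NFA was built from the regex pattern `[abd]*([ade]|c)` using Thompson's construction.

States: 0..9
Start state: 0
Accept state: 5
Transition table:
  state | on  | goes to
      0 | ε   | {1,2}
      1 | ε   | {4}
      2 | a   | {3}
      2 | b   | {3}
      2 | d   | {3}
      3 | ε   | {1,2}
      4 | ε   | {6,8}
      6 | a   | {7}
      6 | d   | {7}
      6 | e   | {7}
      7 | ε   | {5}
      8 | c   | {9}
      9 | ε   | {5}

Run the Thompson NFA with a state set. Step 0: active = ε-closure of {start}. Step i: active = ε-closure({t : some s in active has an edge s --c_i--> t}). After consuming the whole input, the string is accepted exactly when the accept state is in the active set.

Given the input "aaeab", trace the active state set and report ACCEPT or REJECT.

S₀ = ε-closure({0}) = {0,1,2,4,6,8}
'a' @ 1: {1,2,3,4,5,6,7,8}  [accepting]
'a' @ 2: {1,2,3,4,5,6,7,8}  [accepting]
'e' @ 3: {5,7}  [accepting]
'a' @ 4: {}  — state set empty
rest 'b' ignored (set empty)
after full input: {}  (accept=5 not in)

Answer: REJECT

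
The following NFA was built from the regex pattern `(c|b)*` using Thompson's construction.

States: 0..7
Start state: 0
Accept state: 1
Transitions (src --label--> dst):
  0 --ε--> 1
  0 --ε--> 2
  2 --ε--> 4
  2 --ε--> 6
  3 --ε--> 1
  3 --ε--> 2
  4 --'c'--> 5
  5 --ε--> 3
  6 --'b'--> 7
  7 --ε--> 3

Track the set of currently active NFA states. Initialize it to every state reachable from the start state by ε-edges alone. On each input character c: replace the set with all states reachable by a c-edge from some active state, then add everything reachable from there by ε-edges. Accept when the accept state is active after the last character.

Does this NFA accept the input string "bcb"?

Answer: ACCEPT

Derivation:
start: ε-closure({0}) = {0,1,2,4,6}
'b' @ 1: {1,2,3,4,6,7}  [accepting]
'c' @ 2: {1,2,3,4,5,6}  [accepting]
'b' @ 3: {1,2,3,4,6,7}  [accepting]
final: {1,2,3,4,6,7}; accept 1 in set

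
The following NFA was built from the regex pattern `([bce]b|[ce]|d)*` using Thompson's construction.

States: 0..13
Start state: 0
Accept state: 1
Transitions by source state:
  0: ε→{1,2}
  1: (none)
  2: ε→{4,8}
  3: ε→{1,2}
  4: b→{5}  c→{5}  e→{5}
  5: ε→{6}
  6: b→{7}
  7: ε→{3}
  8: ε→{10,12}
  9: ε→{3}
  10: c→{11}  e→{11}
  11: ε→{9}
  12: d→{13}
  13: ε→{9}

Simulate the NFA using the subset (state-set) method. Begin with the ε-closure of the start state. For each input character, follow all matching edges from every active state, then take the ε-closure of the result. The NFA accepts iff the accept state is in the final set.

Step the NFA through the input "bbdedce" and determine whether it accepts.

initial (ε-close {0}): {0,1,2,4,8,10,12}
'b' @ 1: {5,6}
'b' @ 2: {1,2,3,4,7,8,10,12}  ✓accept
'd' @ 3: {1,2,3,4,8,9,10,12,13}  ✓accept
'e' @ 4: {1,2,3,4,5,6,8,9,10,11,12}  ✓accept
'd' @ 5: {1,2,3,4,8,9,10,12,13}  ✓accept
'c' @ 6: {1,2,3,4,5,6,8,9,10,11,12}  ✓accept
'e' @ 7: {1,2,3,4,5,6,8,9,10,11,12}  ✓accept
final: {1,2,3,4,5,6,8,9,10,11,12}; accept 1 in set

Answer: ACCEPT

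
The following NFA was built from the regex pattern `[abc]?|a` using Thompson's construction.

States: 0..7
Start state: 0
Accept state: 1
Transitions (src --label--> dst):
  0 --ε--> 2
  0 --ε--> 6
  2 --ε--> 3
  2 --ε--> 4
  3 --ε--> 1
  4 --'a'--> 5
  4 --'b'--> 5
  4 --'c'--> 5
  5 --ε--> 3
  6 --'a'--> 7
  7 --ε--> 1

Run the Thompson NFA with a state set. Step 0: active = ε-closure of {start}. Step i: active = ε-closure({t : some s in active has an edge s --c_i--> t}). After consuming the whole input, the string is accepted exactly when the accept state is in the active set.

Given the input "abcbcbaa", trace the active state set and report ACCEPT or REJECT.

Answer: REJECT

Derivation:
start: ε-closure({0}) = {0,1,2,3,4,6}
'a' @ 1: {1,3,5,7}  (accept∈set)
'b' @ 2: {}  — no active states
rest 'cbcbaa' ignored (set empty)
final: {}; accept 1 not in set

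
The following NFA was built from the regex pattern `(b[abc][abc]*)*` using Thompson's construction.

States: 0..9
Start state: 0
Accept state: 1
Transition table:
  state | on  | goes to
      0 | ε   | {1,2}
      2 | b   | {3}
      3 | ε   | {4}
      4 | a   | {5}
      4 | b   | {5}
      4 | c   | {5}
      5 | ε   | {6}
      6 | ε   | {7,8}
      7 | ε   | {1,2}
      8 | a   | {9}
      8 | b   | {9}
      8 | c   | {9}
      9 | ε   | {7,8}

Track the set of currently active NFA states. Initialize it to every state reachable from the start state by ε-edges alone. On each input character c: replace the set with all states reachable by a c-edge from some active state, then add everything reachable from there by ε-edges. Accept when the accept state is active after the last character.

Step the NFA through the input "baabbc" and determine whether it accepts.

Answer: ACCEPT

Trace:
start: ε-closure({0}) = {0,1,2}
'b' @ 1: {3,4}
'a' @ 2: {1,2,5,6,7,8}  [accepting]
'a' @ 3: {1,2,7,8,9}  [accepting]
'b' @ 4: {1,2,3,4,7,8,9}  [accepting]
'b' @ 5: {1,2,3,4,5,6,7,8,9}  [accepting]
'c' @ 6: {1,2,5,6,7,8,9}  [accepting]
final: {1,2,5,6,7,8,9}; accept 1 in set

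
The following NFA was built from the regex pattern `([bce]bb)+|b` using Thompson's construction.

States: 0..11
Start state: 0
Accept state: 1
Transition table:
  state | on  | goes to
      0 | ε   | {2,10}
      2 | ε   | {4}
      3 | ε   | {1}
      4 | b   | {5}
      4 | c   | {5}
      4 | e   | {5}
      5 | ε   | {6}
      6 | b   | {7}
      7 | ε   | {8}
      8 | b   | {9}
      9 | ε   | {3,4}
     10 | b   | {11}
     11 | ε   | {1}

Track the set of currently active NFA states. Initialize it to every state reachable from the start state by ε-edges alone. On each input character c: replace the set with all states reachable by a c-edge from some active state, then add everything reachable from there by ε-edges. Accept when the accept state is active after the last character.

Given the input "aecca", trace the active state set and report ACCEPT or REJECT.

S₀ = ε-closure({0}) = {0,2,4,10}
'a' @ 1: {}  — dead — no transitions
rest 'ecca' ignored (set empty)
end set {} — state 1 not in

Answer: REJECT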